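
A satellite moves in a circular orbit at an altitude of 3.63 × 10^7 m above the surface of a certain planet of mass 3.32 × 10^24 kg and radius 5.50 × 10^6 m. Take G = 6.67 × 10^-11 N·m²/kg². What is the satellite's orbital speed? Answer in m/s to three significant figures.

Orbital radius r = R + h = 5.50 × 10^6 + 3.63 × 10^7 = 4.180 × 10^7 m.
Gravity supplies the centripetal force: G M m / r² = m v² / r, so v = √(GM/r).
v = √(6.67 × 10^-11 × 3.32 × 10^24 / 4.180 × 10^7) = √(5.298 × 10^6) = 2302 m/s.

2300 m/s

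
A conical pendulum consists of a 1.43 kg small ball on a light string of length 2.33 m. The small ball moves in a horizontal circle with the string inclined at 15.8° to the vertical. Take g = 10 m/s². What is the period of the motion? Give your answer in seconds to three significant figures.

2.98 s

r = L sinθ = 0.6344 m. From T sinθ = mω²r and T cosθ = mg: tanθ = ω²r/g, so ω² = g tanθ / r = g/(L cosθ).
ω = √(g/(L cosθ)) = √(10.0/(2.33 × 0.9622)) = √4.460 = 2.112 rad/s.
Period = 2π/ω = 2.975 s.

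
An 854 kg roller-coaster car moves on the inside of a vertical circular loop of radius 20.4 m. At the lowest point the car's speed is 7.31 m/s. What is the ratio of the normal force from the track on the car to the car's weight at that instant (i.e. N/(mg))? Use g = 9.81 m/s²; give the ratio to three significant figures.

1.27

At the bottom, N − mg = mv²/r, so N = m(v²/r + g) and N/(mg) = v²/(rg) + 1 = (7.31)²/(20.4 × 9.81) + 1 = 0.2670 + 1 = 1.267.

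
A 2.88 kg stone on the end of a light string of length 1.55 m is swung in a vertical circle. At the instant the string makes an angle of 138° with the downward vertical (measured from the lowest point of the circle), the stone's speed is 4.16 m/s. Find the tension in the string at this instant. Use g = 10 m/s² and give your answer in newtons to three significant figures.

Take the radial direction toward the centre of the circle as positive. The component of the weight along the string toward the centre is −mg cos φ (φ measured from the bottom), so Newton's second law along the string gives T − mg cos φ = m v²/r.
cos 138° = -0.7431, so T = m(v²/r + g cos φ) = 2.88 × ((4.16)²/1.55 + 10.0 × -0.7431) = 2.88 × (11.16 + (-7.431)) = 2.88 × 3.733 = 10.75 N.

10.8 N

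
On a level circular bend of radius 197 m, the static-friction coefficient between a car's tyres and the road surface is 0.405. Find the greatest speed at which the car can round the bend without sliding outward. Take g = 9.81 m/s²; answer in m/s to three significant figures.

The only inward force on a level bend is static friction, so at the limit f_s = μ_s N = μ_s m g = m v²/r.
Mass cancels: v_max = √(μ_s g r) = √(0.405 × 9.81 × 197) = √782.7 = 27.98 m/s.

28.0 m/s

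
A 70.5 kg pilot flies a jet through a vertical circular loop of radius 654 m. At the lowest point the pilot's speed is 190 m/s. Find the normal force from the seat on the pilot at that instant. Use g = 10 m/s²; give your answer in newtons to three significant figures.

4600 N

At the lowest point, N points up (toward the centre) and the weight mg points down (away from the centre), so the net inward force is N − mg = mv²/r.
N = m(v²/r + g) = 70.5 × ((190)²/654 + 10.0) = 70.5 × (55.20 + 10.0) = 70.5 × 65.20 = 4597 N.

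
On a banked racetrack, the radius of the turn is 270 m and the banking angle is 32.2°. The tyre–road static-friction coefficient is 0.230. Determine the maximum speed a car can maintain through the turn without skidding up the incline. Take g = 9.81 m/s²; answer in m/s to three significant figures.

51.6 m/s

At the maximum speed, friction acts down the slope at its limiting value f = μN. Radially (horizontal, toward centre): N sinθ + μN cosθ = mv²/r. Vertically: N cosθ − μN sinθ = mg.
Dividing: v² = r g (sinθ + μcosθ)/(cosθ − μsinθ).
sinθ + μcosθ = 0.5329 + 0.230×0.8462 = 0.7275; cosθ − μsinθ = 0.8462 − 0.230×0.5329 = 0.7236.
v² = 270 × 9.81 × 0.7275/0.7236 = 2663 m²/s², so v = 51.60 m/s.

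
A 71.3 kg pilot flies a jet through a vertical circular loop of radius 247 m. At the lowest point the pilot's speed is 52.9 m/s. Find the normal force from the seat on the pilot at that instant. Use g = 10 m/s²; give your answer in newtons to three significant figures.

1520 N

At the lowest point, N points up (toward the centre) and the weight mg points down (away from the centre), so the net inward force is N − mg = mv²/r.
N = m(v²/r + g) = 71.3 × ((52.9)²/247 + 10.0) = 71.3 × (11.33 + 10.0) = 71.3 × 21.33 = 1521 N.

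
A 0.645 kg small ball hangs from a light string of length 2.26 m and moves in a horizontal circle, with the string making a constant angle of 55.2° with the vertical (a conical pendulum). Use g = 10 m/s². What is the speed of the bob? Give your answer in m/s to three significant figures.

The radius of the circle is r = L sinθ = 2.26 × sin 55.2° = 1.856 m.
Horizontally T sinθ = mv²/r and vertically T cosθ = mg, so tanθ = v²/(rg).
v = √(r g tanθ) = √(1.856 × 10.0 × 1.439) = √26.70 = 5.167 m/s.

5.17 m/s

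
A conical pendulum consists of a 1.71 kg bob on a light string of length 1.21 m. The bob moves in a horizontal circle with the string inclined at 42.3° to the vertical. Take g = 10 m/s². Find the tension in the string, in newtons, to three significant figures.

23.1 N

Vertically the bob has no acceleration, so T cosθ = mg.
T = mg/cosθ = 1.71 × 10.0 / cos 42.3° = 17.10/0.7396 = 23.12 N.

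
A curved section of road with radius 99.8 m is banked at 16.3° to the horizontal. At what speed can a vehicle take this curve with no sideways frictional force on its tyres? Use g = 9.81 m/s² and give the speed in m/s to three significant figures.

On a frictionless banked curve, N sinθ = mv²/r and N cosθ = mg, so tanθ = v²/(rg).
v = √(r g tanθ) = √(99.8 × 9.81 × tan 16.3°) = √(99.8 × 9.81 × 0.2924) = √286.3 = 16.92 m/s.

16.9 m/s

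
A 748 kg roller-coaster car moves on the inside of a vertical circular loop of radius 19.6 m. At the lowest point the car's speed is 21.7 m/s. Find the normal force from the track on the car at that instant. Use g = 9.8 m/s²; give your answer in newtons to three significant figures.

At the lowest point, N points up (toward the centre) and the weight mg points down (away from the centre), so the net inward force is N − mg = mv²/r.
N = m(v²/r + g) = 748 × ((21.7)²/19.6 + 9.8) = 748 × (24.02 + 9.8) = 748 × 33.83 = 25300 N.

25300 N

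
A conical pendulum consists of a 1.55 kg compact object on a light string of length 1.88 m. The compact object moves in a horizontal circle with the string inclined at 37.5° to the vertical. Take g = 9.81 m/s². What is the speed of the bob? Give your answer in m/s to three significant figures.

The radius of the circle is r = L sinθ = 1.88 × sin 37.5° = 1.144 m.
Horizontally T sinθ = mv²/r and vertically T cosθ = mg, so tanθ = v²/(rg).
v = √(r g tanθ) = √(1.144 × 9.81 × 0.7673) = √8.615 = 2.935 m/s.

2.94 m/s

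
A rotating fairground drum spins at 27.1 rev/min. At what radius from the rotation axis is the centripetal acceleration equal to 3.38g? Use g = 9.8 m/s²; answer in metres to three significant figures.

ω = 27.1 rev/min × 2π/60 = 2.838 rad/s.
a_c = ω²r = 3.38g ⇒ r = 3.38 × 9.8 / (2.838)² = 33.12/8.054 = 4.113 m.

4.11 m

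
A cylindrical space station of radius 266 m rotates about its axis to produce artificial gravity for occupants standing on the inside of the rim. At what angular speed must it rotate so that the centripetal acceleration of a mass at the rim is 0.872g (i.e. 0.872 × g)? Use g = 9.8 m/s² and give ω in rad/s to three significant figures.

0.179 rad/s

Centripetal acceleration a_c = ω²r. Setting ω²r = 0.872g:
ω = √(0.872g / r) = √(0.872 × 9.8 / 266) = √0.03213 = 0.1792 rad/s.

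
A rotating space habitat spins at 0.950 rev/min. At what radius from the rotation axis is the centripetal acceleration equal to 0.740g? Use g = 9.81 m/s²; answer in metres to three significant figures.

733 m

ω = 0.950 rev/min × 2π/60 = 0.09948 rad/s.
a_c = ω²r = 0.740g ⇒ r = 0.740 × 9.81 / (0.09948)² = 7.259/0.009897 = 733.5 m.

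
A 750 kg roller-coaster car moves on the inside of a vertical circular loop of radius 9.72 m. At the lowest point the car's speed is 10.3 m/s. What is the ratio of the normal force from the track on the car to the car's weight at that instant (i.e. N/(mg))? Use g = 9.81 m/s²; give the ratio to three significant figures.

2.11

At the bottom, N − mg = mv²/r, so N = m(v²/r + g) and N/(mg) = v²/(rg) + 1 = (10.3)²/(9.72 × 9.81) + 1 = 1.113 + 1 = 2.113.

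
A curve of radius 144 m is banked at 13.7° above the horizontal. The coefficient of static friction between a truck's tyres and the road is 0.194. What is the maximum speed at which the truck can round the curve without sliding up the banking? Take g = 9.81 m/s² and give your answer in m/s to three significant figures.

25.5 m/s

At the maximum speed, friction acts down the slope at its limiting value f = μN. Radially (horizontal, toward centre): N sinθ + μN cosθ = mv²/r. Vertically: N cosθ − μN sinθ = mg.
Dividing: v² = r g (sinθ + μcosθ)/(cosθ − μsinθ).
sinθ + μcosθ = 0.2368 + 0.194×0.9715 = 0.4253; cosθ − μsinθ = 0.9715 − 0.194×0.2368 = 0.9256.
v² = 144 × 9.81 × 0.4253/0.9256 = 649.1 m²/s², so v = 25.48 m/s.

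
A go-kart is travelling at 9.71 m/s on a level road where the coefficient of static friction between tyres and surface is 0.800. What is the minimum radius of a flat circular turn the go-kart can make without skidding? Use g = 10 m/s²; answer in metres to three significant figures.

At the limit, μ_s m g = m v²/r, so r_min = v²/(μ_s g) = (9.71)²/(0.800 × 10.0) = 94.28/8.000 = 11.79 m.

11.8 m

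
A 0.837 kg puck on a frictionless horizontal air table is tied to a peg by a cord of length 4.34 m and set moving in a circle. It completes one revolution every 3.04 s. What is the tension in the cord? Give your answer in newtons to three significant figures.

15.5 N

v = 2πr/T = 2π × 4.34/3.04 = 8.970 m/s.
The tension is the only horizontal force, so it supplies the full centripetal force: T = m v²/r = 0.837 × (8.970)²/4.34 = 0.837 × 80.46/4.34 = 15.52 N.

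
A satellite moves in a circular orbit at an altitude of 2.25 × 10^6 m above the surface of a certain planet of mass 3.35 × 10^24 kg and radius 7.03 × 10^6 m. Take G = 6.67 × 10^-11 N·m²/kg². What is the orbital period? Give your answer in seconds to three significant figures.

11900 s

r = R + h = 7.03 × 10^6 + 2.25 × 10^6 = 9.280 × 10^6 m. Gravity provides the centripetal force: G M m / r² = m v² / r ⇒ v = √(GM/r) = 4907 m/s.
T = 2πr/v = 2π × 9.280 × 10^6 / 4907 = 11880 s.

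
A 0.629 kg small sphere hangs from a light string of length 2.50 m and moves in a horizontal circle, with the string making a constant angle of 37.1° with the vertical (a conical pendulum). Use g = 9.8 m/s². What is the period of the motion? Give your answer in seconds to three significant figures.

r = L sinθ = 1.508 m. From T sinθ = mω²r and T cosθ = mg: tanθ = ω²r/g, so ω² = g tanθ / r = g/(L cosθ).
ω = √(g/(L cosθ)) = √(9.8/(2.50 × 0.7976)) = √4.915 = 2.217 rad/s.
Period = 2π/ω = 2.834 s.

2.83 s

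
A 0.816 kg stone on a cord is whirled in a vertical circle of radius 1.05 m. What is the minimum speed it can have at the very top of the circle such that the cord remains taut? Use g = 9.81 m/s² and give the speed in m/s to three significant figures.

At the top, both weight mg and T point toward the centre: T + mg = mv²/r.
At minimum speed T → 0, so mg = mv_min²/r ⇒ v_min = √(g r) = √(9.81 × 1.05) = 3.209 m/s.

3.21 m/s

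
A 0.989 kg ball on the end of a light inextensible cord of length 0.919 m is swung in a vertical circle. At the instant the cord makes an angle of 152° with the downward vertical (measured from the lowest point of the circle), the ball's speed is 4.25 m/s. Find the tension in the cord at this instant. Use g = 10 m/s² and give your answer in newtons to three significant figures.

10.7 N

Take the radial direction toward the centre of the circle as positive. The component of the weight along the string toward the centre is −mg cos φ (φ measured from the bottom), so Newton's second law along the string gives T − mg cos φ = m v²/r.
cos 152° = -0.8829, so T = m(v²/r + g cos φ) = 0.989 × ((4.25)²/0.919 + 10.0 × -0.8829) = 0.989 × (19.65 + (-8.829)) = 0.989 × 10.83 = 10.71 N.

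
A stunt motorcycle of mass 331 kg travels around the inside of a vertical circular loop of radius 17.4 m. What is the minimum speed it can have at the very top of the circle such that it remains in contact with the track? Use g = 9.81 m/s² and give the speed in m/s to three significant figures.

At the top, both weight mg and N point toward the centre: N + mg = mv²/r.
At minimum speed N → 0, so mg = mv_min²/r ⇒ v_min = √(g r) = √(9.81 × 17.4) = 13.06 m/s.

13.1 m/s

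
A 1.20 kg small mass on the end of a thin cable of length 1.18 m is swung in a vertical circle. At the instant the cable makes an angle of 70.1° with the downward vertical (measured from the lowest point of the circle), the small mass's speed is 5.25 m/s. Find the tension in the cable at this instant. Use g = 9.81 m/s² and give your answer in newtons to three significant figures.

32.0 N

Take the radial direction toward the centre of the circle as positive. The component of the weight along the string toward the centre is −mg cos φ (φ measured from the bottom), so Newton's second law along the string gives T − mg cos φ = m v²/r.
cos 70.1° = 0.3404, so T = m(v²/r + g cos φ) = 1.20 × ((5.25)²/1.18 + 9.81 × 0.3404) = 1.20 × (23.36 + (3.339)) = 1.20 × 26.70 = 32.04 N.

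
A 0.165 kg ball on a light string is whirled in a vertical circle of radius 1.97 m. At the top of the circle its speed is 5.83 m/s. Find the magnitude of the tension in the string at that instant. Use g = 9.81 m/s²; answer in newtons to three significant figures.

At the top, both T and the weight mg point inward (toward the centre), so T + mg = mv²/r.
T = m(v²/r − g) = 0.165 × ((5.83)²/1.97 − 9.81) = 0.165 × (17.25 − 9.81) = 0.165 × 7.443 = 1.228 N.

1.23 N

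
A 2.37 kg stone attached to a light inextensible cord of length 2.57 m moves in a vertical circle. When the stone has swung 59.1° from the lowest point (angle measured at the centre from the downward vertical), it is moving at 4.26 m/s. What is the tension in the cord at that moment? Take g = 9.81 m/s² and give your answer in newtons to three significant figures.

28.7 N

Take the radial direction toward the centre of the circle as positive. The component of the weight along the string toward the centre is −mg cos φ (φ measured from the bottom), so Newton's second law along the string gives T − mg cos φ = m v²/r.
cos 59.1° = 0.5135, so T = m(v²/r + g cos φ) = 2.37 × ((4.26)²/2.57 + 9.81 × 0.5135) = 2.37 × (7.061 + (5.038)) = 2.37 × 12.10 = 28.68 N.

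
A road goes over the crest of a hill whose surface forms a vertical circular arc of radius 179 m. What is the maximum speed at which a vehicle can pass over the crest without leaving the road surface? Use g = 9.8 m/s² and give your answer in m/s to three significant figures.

41.9 m/s

At the crest the centre of the circle is below the vehicle, so the net downward (centripetal) force is mg − N = mv²/r.
The vehicle leaves the road when N → 0, giving v_max = √(g r) = √(9.8 × 179) = 41.88 m/s.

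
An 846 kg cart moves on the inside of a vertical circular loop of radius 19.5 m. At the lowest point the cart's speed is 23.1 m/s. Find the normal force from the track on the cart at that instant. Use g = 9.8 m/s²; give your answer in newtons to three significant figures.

At the lowest point, N points up (toward the centre) and the weight mg points down (away from the centre), so the net inward force is N − mg = mv²/r.
N = m(v²/r + g) = 846 × ((23.1)²/19.5 + 9.8) = 846 × (27.36 + 9.8) = 846 × 37.16 = 31440 N.

31400 N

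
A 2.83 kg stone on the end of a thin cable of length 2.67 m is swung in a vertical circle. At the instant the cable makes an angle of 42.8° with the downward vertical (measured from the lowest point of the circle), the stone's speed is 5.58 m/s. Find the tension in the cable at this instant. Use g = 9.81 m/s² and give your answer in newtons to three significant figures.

Take the radial direction toward the centre of the circle as positive. The component of the weight along the string toward the centre is −mg cos φ (φ measured from the bottom), so Newton's second law along the string gives T − mg cos φ = m v²/r.
cos 42.8° = 0.7337, so T = m(v²/r + g cos φ) = 2.83 × ((5.58)²/2.67 + 9.81 × 0.7337) = 2.83 × (11.66 + (7.198)) = 2.83 × 18.86 = 53.37 N.

53.4 N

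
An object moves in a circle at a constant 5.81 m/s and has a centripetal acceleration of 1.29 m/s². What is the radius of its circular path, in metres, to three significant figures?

a_c = v²/r ⇒ r = v²/a_c = (5.81)²/1.29 = 33.76/1.29 = 26.17 m.

26.2 m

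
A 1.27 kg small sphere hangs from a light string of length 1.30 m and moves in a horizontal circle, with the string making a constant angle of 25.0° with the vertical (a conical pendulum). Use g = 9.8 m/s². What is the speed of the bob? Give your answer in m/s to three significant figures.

The radius of the circle is r = L sinθ = 1.30 × sin 25.0° = 0.5494 m.
Horizontally T sinθ = mv²/r and vertically T cosθ = mg, so tanθ = v²/(rg).
v = √(r g tanθ) = √(0.5494 × 9.8 × 0.4663) = √2.511 = 1.585 m/s.

1.58 m/s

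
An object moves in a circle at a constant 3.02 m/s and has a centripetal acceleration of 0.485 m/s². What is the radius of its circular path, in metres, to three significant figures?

a_c = v²/r ⇒ r = v²/a_c = (3.02)²/0.485 = 9.120/0.485 = 18.80 m.

18.8 m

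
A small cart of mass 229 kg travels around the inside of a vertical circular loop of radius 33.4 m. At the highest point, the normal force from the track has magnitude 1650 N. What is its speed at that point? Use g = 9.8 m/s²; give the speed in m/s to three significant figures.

23.8 m/s

At the top, N + mg = mv²/r, so v = √(r(N/m + g)) = √(33.4 × (1650/229 + 9.8)) = √(33.4 × 17.01) = √568.0 = 23.83 m/s.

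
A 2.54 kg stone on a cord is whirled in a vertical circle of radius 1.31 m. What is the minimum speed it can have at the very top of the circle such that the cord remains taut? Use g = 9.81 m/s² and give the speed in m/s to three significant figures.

At the top, both weight mg and T point toward the centre: T + mg = mv²/r.
At minimum speed T → 0, so mg = mv_min²/r ⇒ v_min = √(g r) = √(9.81 × 1.31) = 3.585 m/s.

3.58 m/s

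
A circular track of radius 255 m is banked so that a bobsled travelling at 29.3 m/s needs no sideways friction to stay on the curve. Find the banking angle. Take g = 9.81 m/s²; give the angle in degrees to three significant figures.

With no friction, the horizontal component of the normal force provides the centripetal force: N sinθ = mv²/r, while N cosθ = mg vertically.
Dividing: tanθ = v²/(r g) = (29.3)²/(255 × 9.81) = 858.5/2502 = 0.3432.
θ = arctan(0.3432) = 18.94°.

18.9°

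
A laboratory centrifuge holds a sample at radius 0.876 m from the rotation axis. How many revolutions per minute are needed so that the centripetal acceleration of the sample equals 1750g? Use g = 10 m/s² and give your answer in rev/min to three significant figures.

1350 rev/min

Require ω²r = 1750g, so ω = √(1750 × 10.0/0.876) = 141.3 rad/s.
In rev/min: ω × 60/(2π) = 141.3 × 60/(2π) = 1350 rev/min.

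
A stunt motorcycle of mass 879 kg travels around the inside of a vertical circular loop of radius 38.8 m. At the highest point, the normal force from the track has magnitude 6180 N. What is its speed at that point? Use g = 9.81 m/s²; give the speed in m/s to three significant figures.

At the top, N + mg = mv²/r, so v = √(r(N/m + g)) = √(38.8 × (6180/879 + 9.81)) = √(38.8 × 16.84) = √653.4 = 25.56 m/s.

25.6 m/s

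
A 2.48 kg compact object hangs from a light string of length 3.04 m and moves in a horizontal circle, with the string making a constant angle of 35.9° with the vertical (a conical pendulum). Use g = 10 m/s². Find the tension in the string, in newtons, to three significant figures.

Vertically the bob has no acceleration, so T cosθ = mg.
T = mg/cosθ = 2.48 × 10.0 / cos 35.9° = 24.80/0.8100 = 30.62 N.

30.6 N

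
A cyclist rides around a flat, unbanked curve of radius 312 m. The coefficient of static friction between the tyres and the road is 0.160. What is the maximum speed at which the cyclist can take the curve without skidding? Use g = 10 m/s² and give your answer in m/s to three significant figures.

On a flat curve, static friction is the only horizontal force, so it must supply the full centripetal force: μ_s m g = m v²/r.
Mass cancels: v_max = √(μ_s g r) = √(0.160 × 10.0 × 312) = √499.2 = 22.34 m/s.

22.3 m/s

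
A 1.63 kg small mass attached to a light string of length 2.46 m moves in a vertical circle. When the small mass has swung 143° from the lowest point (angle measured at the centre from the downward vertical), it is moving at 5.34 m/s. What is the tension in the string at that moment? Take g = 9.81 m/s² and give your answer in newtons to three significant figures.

6.12 N

Take the radial direction toward the centre of the circle as positive. The component of the weight along the string toward the centre is −mg cos φ (φ measured from the bottom), so Newton's second law along the string gives T − mg cos φ = m v²/r.
cos 143° = -0.7986, so T = m(v²/r + g cos φ) = 1.63 × ((5.34)²/2.46 + 9.81 × -0.7986) = 1.63 × (11.59 + (-7.835)) = 1.63 × 3.757 = 6.124 N.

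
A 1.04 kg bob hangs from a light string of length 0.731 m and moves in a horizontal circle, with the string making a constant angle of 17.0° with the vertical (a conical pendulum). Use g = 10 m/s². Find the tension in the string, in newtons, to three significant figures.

Vertically the bob has no acceleration, so T cosθ = mg.
T = mg/cosθ = 1.04 × 10.0 / cos 17.0° = 10.40/0.9563 = 10.88 N.

10.9 N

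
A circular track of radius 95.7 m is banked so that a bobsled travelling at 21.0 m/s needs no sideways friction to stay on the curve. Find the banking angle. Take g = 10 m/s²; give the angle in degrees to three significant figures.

For a frictionless banked turn: horizontally N sinθ = mv²/r and vertically N cosθ = mg.
Dividing: tanθ = v²/(r g) = (21.0)²/(95.7 × 10.0) = 441.0/957.0 = 0.4608.
θ = arctan(0.4608) = 24.74°.

24.7°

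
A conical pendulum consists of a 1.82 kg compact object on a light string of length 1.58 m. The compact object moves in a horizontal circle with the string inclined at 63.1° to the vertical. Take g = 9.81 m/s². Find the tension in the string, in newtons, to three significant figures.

Vertically the bob has no acceleration, so T cosθ = mg.
T = mg/cosθ = 1.82 × 9.81 / cos 63.1° = 17.85/0.4524 = 39.46 N.

39.5 N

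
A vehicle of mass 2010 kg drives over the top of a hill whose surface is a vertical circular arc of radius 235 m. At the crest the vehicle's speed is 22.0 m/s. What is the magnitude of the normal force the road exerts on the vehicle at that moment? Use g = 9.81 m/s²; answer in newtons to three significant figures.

15600 N

At the crest the centripetal acceleration points downward (toward the centre of the arc), so mg − N = mv²/r.
N = m(g − v²/r) = 2010 × (9.81 − (22.0)²/235) = 2010 × (9.81 − 2.060) = 2010 × 7.750 = 15580 N.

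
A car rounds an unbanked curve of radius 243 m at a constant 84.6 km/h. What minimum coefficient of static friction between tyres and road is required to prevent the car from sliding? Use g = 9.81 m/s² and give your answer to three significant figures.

v = 84.6/3.6 = 23.50 m/s.
Friction provides the centripetal force: μ_s m g = m v²/r, so μ_s = v²/(g r) = (23.50)²/(9.81 × 243) = 552.2/2384 = 0.2317.

0.232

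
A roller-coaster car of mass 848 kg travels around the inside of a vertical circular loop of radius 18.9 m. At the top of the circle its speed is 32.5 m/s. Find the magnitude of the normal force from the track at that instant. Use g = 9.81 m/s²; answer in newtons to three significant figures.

At the top, both N and the weight mg point inward (toward the centre), so N + mg = mv²/r.
N = m(v²/r − g) = 848 × ((32.5)²/18.9 − 9.81) = 848 × (55.89 − 9.81) = 848 × 46.08 = 39070 N.

39100 N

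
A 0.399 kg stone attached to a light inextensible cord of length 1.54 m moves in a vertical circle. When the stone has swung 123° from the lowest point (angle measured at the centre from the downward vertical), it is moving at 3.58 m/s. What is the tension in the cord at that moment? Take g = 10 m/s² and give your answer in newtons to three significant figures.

Take the radial direction toward the centre of the circle as positive. The component of the weight along the string toward the centre is −mg cos φ (φ measured from the bottom), so Newton's second law along the string gives T − mg cos φ = m v²/r.
cos 123° = -0.5446, so T = m(v²/r + g cos φ) = 0.399 × ((3.58)²/1.54 + 10.0 × -0.5446) = 0.399 × (8.322 + (-5.446)) = 0.399 × 2.876 = 1.148 N.

1.15 N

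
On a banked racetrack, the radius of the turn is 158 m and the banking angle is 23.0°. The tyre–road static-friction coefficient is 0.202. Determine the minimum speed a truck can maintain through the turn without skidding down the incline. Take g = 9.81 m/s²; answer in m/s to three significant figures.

17.8 m/s

At the minimum speed, friction acts up the slope at its limiting value f = μN. Radially (horizontal, toward centre): N sinθ − μN cosθ = mv²/r. Vertically: N cosθ + μN sinθ = mg.
Dividing: v² = r g (sinθ − μcosθ)/(cosθ + μsinθ).
sinθ − μcosθ = 0.3907 − 0.202×0.9205 = 0.2048; cosθ + μsinθ = 0.9205 + 0.202×0.3907 = 0.9994.
v² = 158 × 9.81 × 0.2048/0.9994 = 317.6 m²/s², so v = 17.82 m/s.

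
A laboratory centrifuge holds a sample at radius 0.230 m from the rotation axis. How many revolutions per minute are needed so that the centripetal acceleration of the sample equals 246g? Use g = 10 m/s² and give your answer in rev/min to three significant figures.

988 rev/min

Require ω²r = 246g, so ω = √(246 × 10.0/0.230) = 103.4 rad/s.
In rev/min: ω × 60/(2π) = 103.4 × 60/(2π) = 987.6 rev/min.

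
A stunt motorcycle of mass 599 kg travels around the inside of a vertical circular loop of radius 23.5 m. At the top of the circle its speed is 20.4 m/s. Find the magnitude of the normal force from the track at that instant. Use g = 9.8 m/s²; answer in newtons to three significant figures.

At the top, both N and the weight mg point inward (toward the centre), so N + mg = mv²/r.
N = m(v²/r − g) = 599 × ((20.4)²/23.5 − 9.8) = 599 × (17.71 − 9.8) = 599 × 7.909 = 4737 N.

4740 N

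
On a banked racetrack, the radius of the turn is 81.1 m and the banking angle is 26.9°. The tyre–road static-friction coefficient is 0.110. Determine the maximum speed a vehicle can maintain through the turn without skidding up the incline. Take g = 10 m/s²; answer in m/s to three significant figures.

At the maximum speed, friction acts down the slope at its limiting value f = μN. Radially (horizontal, toward centre): N sinθ + μN cosθ = mv²/r. Vertically: N cosθ − μN sinθ = mg.
Dividing: v² = r g (sinθ + μcosθ)/(cosθ − μsinθ).
sinθ + μcosθ = 0.4524 + 0.110×0.8918 = 0.5505; cosθ − μsinθ = 0.8918 − 0.110×0.4524 = 0.8420.
v² = 81.1 × 10.0 × 0.5505/0.8420 = 530.2 m²/s², so v = 23.03 m/s.

23.0 m/s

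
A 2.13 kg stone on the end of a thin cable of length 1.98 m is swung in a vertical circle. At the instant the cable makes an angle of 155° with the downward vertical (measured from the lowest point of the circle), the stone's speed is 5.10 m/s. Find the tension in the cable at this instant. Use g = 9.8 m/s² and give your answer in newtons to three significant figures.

Take the radial direction toward the centre of the circle as positive. The component of the weight along the string toward the centre is −mg cos φ (φ measured from the bottom), so Newton's second law along the string gives T − mg cos φ = m v²/r.
cos 155° = -0.9063, so T = m(v²/r + g cos φ) = 2.13 × ((5.10)²/1.98 + 9.8 × -0.9063) = 2.13 × (13.14 + (-8.882)) = 2.13 × 4.255 = 9.062 N.

9.06 N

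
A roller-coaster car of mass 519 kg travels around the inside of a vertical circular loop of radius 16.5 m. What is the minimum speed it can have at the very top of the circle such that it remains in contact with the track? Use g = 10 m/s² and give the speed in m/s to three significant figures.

12.8 m/s

At the highest point the centre is directly below, so both the weight and N act inward: N + mg = mv²/r.
At minimum speed N → 0, so mg = mv_min²/r ⇒ v_min = √(g r) = √(10.0 × 16.5) = 12.85 m/s.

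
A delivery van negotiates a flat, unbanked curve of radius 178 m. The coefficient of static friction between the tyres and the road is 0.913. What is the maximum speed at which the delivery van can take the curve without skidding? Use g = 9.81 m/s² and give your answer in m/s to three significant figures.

The only inward force on a level bend is static friction, so at the limit f_s = μ_s N = μ_s m g = m v²/r.
Mass cancels: v_max = √(μ_s g r) = √(0.913 × 9.81 × 178) = √1594 = 39.93 m/s.

39.9 m/s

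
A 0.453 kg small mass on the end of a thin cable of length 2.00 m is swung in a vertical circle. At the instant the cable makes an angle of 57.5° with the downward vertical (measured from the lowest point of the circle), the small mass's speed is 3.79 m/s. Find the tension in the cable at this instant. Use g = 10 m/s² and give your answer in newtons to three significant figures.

5.69 N

Take the radial direction toward the centre of the circle as positive. The component of the weight along the string toward the centre is −mg cos φ (φ measured from the bottom), so Newton's second law along the string gives T − mg cos φ = m v²/r.
cos 57.5° = 0.5373, so T = m(v²/r + g cos φ) = 0.453 × ((3.79)²/2.00 + 10.0 × 0.5373) = 0.453 × (7.182 + (5.373)) = 0.453 × 12.56 = 5.687 N.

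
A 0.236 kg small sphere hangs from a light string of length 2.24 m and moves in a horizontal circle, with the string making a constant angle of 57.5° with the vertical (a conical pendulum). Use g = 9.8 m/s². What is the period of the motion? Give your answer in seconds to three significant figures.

r = L sinθ = 1.889 m. From T sinθ = mω²r and T cosθ = mg: tanθ = ω²r/g, so ω² = g tanθ / r = g/(L cosθ).
ω = √(g/(L cosθ)) = √(9.8/(2.24 × 0.5373)) = √8.143 = 2.854 rad/s.
Period = 2π/ω = 2.202 s.

2.20 s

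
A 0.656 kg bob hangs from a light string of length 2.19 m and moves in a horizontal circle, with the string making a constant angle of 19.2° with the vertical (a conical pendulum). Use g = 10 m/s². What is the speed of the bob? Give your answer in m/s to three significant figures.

The radius of the circle is r = L sinθ = 2.19 × sin 19.2° = 0.7202 m.
Horizontally T sinθ = mv²/r and vertically T cosθ = mg, so tanθ = v²/(rg).
v = √(r g tanθ) = √(0.7202 × 10.0 × 0.3482) = √2.508 = 1.584 m/s.

1.58 m/s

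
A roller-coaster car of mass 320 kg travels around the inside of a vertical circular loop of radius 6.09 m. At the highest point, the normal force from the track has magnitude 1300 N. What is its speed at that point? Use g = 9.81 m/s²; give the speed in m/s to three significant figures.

At the top, N + mg = mv²/r, so v = √(r(N/m + g)) = √(6.09 × (1300/320 + 9.81)) = √(6.09 × 13.87) = √84.48 = 9.191 m/s.

9.19 m/s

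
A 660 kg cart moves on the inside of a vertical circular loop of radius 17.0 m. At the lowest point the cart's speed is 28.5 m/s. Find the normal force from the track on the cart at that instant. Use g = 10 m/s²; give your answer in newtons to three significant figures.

At the lowest point, N points up (toward the centre) and the weight mg points down (away from the centre), so the net inward force is N − mg = mv²/r.
N = m(v²/r + g) = 660 × ((28.5)²/17.0 + 10.0) = 660 × (47.78 + 10.0) = 660 × 57.78 = 38130 N.

38100 N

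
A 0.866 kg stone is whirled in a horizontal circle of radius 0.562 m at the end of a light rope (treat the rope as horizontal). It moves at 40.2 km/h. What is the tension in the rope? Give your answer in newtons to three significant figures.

v = 40.2 km/h = 40.2/3.6 = 11.17 m/s.
The tension is the only horizontal force, so it supplies the full centripetal force: T = m v²/r = 0.866 × (11.17)²/0.562 = 0.866 × 124.7/0.562 = 192.1 N.

192 N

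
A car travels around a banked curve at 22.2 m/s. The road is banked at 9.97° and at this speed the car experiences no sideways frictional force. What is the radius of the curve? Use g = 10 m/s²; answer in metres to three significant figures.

280 m

Frictionless banking: tanθ = v²/(rg), so r = v²/(g tanθ).
r = (22.2)²/(10.0 × tan 9.97°) = 492.8/(10.0 × 0.1758) = 492.8/1.758 = 280.4 m.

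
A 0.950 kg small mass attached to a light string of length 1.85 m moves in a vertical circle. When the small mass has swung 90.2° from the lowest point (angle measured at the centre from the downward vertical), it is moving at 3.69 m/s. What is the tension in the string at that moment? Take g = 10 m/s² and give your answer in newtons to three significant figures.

6.96 N

Take the radial direction toward the centre of the circle as positive. The component of the weight along the string toward the centre is −mg cos φ (φ measured from the bottom), so Newton's second law along the string gives T − mg cos φ = m v²/r.
cos 90.2° = -0.003491, so T = m(v²/r + g cos φ) = 0.950 × ((3.69)²/1.85 + 10.0 × -0.003491) = 0.950 × (7.360 + (-0.03491)) = 0.950 × 7.325 = 6.959 N.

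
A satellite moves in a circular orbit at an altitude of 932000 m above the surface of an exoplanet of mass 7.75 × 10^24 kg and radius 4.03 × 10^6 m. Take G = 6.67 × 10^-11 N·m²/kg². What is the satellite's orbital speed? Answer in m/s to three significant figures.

10200 m/s

Orbital radius r = R + h = 4.03 × 10^6 + 932000 = 4.962 × 10^6 m.
Gravity supplies the centripetal force: G M m / r² = m v² / r, so v = √(GM/r).
v = √(6.67 × 10^-11 × 7.75 × 10^24 / 4.962 × 10^6) = √(1.042 × 10^8) = 10210 m/s.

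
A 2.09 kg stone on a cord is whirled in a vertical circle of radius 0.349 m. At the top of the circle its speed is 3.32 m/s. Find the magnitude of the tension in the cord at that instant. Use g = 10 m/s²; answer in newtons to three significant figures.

At the top, both T and the weight mg point inward (toward the centre), so T + mg = mv²/r.
T = m(v²/r − g) = 2.09 × ((3.32)²/0.349 − 10.0) = 2.09 × (31.58 − 10.0) = 2.09 × 21.58 = 45.11 N.

45.1 N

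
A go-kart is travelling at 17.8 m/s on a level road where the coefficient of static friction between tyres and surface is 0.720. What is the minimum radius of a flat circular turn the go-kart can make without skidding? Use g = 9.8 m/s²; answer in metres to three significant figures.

At the limit, μ_s m g = m v²/r, so r_min = v²/(μ_s g) = (17.8)²/(0.720 × 9.8) = 316.8/7.056 = 44.90 m.

44.9 m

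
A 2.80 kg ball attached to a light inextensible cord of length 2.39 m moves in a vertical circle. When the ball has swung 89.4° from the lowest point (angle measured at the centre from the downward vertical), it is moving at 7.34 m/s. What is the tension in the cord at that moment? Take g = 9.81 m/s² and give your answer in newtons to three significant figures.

63.4 N

Take the radial direction toward the centre of the circle as positive. The component of the weight along the string toward the centre is −mg cos φ (φ measured from the bottom), so Newton's second law along the string gives T − mg cos φ = m v²/r.
cos 89.4° = 0.01047, so T = m(v²/r + g cos φ) = 2.80 × ((7.34)²/2.39 + 9.81 × 0.01047) = 2.80 × (22.54 + (0.1027)) = 2.80 × 22.64 = 63.41 N.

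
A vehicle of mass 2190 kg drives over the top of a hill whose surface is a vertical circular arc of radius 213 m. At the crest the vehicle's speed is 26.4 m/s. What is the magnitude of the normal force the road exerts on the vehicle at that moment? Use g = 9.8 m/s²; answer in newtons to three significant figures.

14300 N

At the crest the centripetal acceleration points downward (toward the centre of the arc), so mg − N = mv²/r.
N = m(g − v²/r) = 2190 × (9.8 − (26.4)²/213) = 2190 × (9.8 − 3.272) = 2190 × 6.528 = 14300 N.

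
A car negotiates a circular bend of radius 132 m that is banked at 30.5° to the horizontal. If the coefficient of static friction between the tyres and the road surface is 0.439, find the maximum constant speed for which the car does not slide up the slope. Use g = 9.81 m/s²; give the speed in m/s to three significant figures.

42.4 m/s

At the maximum speed, friction acts down the slope at its limiting value f = μN. Radially (horizontal, toward centre): N sinθ + μN cosθ = mv²/r. Vertically: N cosθ − μN sinθ = mg.
Dividing: v² = r g (sinθ + μcosθ)/(cosθ − μsinθ).
sinθ + μcosθ = 0.5075 + 0.439×0.8616 = 0.8858; cosθ − μsinθ = 0.8616 − 0.439×0.5075 = 0.6388.
v² = 132 × 9.81 × 0.8858/0.6388 = 1796 m²/s², so v = 42.37 m/s.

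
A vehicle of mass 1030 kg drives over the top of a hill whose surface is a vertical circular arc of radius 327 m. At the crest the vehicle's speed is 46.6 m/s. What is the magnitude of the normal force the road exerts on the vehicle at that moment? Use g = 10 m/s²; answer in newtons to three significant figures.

3460 N

At the crest the centripetal acceleration points downward (toward the centre of the arc), so mg − N = mv²/r.
N = m(g − v²/r) = 1030 × (10.0 − (46.6)²/327) = 1030 × (10.0 − 6.641) = 1030 × 3.359 = 3460 N.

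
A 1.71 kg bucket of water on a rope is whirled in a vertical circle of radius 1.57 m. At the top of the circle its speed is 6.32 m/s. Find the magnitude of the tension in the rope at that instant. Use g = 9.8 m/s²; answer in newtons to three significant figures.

26.7 N

At the top, both T and the weight mg point inward (toward the centre), so T + mg = mv²/r.
T = m(v²/r − g) = 1.71 × ((6.32)²/1.57 − 9.8) = 1.71 × (25.44 − 9.8) = 1.71 × 15.64 = 26.75 N.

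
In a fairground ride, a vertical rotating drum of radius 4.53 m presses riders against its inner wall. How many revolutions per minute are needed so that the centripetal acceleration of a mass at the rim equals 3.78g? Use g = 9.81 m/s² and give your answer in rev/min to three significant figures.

27.3 rev/min

Require ω²r = 3.78g, so ω = √(3.78 × 9.81/4.53) = 2.861 rad/s.
In rev/min: ω × 60/(2π) = 2.861 × 60/(2π) = 27.32 rev/min.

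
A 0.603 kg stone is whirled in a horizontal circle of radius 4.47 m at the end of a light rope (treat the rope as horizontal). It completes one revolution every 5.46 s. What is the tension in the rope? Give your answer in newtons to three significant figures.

3.57 N

v = 2πr/T = 2π × 4.47/5.46 = 5.144 m/s.
The tension is the only horizontal force, so it supplies the full centripetal force: T = m v²/r = 0.603 × (5.144)²/4.47 = 0.603 × 26.46/4.47 = 3.569 N.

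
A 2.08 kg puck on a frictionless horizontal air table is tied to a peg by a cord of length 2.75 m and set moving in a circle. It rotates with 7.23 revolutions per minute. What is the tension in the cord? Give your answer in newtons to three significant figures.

ω = 7.23 rev/min × 2π/60 = 0.7571 rad/s, so v = ωr = 0.7571 × 2.75 = 2.082 m/s.
The tension is the only horizontal force, so it supplies the full centripetal force: T = m v²/r = 2.08 × (2.082)²/2.75 = 2.08 × 4.335/2.75 = 3.279 N.

3.28 N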